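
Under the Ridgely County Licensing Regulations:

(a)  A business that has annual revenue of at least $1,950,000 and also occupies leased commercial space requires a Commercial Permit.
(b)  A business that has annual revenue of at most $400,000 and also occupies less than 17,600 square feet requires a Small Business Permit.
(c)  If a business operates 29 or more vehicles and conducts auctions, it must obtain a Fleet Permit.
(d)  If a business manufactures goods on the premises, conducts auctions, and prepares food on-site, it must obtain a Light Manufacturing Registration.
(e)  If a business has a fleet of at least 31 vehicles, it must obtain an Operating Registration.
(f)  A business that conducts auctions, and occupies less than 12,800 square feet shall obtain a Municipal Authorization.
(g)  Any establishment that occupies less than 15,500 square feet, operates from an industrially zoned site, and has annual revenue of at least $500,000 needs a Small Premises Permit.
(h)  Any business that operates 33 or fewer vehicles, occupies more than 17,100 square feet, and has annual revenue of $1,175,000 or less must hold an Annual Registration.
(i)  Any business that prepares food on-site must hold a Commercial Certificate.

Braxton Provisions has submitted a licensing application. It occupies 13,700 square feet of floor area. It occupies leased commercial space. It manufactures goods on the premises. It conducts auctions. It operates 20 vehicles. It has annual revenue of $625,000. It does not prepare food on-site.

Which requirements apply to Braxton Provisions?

(a) revenue $625,000 < $1,950,000; occupies leased commercial space → Commercial Permit not required.
(b) revenue $625,000 > $400,000; floor area 13,700 square feet < 17,600 square feet → Small Business Permit not required.
(c) vehicles 20 < 29; conducts auctions → Fleet Permit not required.
(d) manufactures goods on the premises; conducts auctions; does not prepare food on-site → Light Manufacturing Registration not required.
(e) vehicles 20 < 31 → Operating Registration not required.
(f) conducts auctions; floor area 13,700 square feet ≥ 12,800 square feet → Municipal Authorization not required.
(g) floor area 13,700 square feet < 15,500 square feet; occupies leased commercial space (not: operates from an industrially zoned site); revenue $625,000 ≥ $500,000 → Small Premises Permit not required.
(h) vehicles 20 ≤ 33; floor area 13,700 square feet ≤ 17,100 square feet; revenue $625,000 ≤ $1,175,000 → Annual Registration not required.
(i) does not prepare food on-site → Commercial Certificate not required.

None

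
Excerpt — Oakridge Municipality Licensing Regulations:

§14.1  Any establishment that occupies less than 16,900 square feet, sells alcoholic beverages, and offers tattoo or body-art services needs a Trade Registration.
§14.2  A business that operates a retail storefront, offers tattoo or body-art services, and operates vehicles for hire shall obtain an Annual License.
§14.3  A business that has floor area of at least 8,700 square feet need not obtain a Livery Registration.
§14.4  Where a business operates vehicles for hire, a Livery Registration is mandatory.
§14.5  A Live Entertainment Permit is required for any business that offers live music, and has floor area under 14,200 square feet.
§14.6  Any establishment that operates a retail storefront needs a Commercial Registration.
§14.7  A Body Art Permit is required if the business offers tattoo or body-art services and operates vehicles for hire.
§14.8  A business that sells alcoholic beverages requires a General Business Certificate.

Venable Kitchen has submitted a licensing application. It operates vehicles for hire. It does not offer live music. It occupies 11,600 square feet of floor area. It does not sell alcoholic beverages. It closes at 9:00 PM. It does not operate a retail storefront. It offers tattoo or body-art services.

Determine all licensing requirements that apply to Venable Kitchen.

§14.1 floor area 11,600 square feet < 16,900 square feet; does not sell alcoholic beverages; offers tattoo or body-art services → Trade Registration not required.
§14.2 does not operate a retail storefront; offers tattoo or body-art services; operates vehicles for hire → Annual License not required.
§14.3 floor area 11,600 square feet ≥ 8,700 square feet → exempt from Livery Registration.
§14.4 operates vehicles for hire → Livery Registration required.
§14.5 does not offer live music; floor area 11,600 square feet < 14,200 square feet → Live Entertainment Permit not required.
§14.6 does not operate a retail storefront → Commercial Registration not required.
§14.7 offers tattoo or body-art services; operates vehicles for hire → Body Art Permit required.
§14.8 does not sell alcoholic beverages → General Business Certificate not required.

Body Art Permit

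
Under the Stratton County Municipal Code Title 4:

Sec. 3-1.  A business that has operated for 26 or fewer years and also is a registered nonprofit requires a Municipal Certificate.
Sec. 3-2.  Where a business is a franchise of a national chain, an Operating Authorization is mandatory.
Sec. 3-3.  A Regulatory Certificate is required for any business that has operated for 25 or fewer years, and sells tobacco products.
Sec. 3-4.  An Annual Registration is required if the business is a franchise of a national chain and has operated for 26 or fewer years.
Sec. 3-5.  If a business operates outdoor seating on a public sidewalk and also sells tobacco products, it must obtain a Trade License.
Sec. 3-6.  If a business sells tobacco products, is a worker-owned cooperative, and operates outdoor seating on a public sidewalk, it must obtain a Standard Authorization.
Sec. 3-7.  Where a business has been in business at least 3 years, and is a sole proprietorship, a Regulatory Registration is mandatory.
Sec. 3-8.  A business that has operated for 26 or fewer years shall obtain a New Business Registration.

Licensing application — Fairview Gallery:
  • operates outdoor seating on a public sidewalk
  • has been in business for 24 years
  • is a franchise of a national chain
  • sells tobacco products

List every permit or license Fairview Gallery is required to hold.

Annual Registration, New Business Registration, Operating Authorization, Regulatory Certificate, Trade License

Sec. 3-1. years in business 24 ≤ 26; is a franchise of a national chain (not: is a registered nonprofit) → Municipal Certificate not required.
Sec. 3-2. is a franchise of a national chain → Operating Authorization required.
Sec. 3-3. years in business 24 ≤ 25; sells tobacco products → Regulatory Certificate required.
Sec. 3-4. is a franchise of a national chain; years in business 24 ≤ 26 → Annual Registration required.
Sec. 3-5. operates outdoor seating on a public sidewalk; sells tobacco products → Trade License required.
Sec. 3-6. sells tobacco products; is a franchise of a national chain (not: is a worker-owned cooperative); operates outdoor seating on a public sidewalk → Standard Authorization not required.
Sec. 3-7. years in business 24 ≥ 3; is a franchise of a national chain (not: is a sole proprietorship) → Regulatory Registration not required.
Sec. 3-8. years in business 24 ≤ 26 → New Business Registration required.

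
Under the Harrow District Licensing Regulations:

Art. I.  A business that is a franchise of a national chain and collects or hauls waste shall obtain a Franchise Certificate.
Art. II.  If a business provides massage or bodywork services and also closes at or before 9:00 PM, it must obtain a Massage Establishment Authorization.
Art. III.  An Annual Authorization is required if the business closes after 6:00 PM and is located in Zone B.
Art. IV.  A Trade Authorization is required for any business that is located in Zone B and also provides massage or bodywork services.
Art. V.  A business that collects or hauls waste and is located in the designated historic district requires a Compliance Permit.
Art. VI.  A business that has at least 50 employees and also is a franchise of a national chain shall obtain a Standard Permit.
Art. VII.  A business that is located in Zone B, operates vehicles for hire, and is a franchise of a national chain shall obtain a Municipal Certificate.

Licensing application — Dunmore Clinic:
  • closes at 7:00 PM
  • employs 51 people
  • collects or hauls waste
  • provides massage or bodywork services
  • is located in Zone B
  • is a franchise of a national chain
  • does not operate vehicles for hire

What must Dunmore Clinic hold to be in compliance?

Art. I. is a franchise of a national chain; collects or hauls waste → Franchise Certificate required.
Art. II. provides massage or bodywork services; closes 7:00 PM, at/before 9:00 PM → Massage Establishment Authorization required.
Art. III. closes 7:00 PM, after 6:00 PM; is located in Zone B → Annual Authorization required.
Art. IV. is located in Zone B; provides massage or bodywork services → Trade Authorization required.
Art. V. collects or hauls waste; is located in Zone B (not: is located in the designated historic district) → Compliance Permit not required.
Art. VI. employees 51 ≥ 50; is a franchise of a national chain → Standard Permit required.
Art. VII. is located in Zone B; does not operate vehicles for hire; is a franchise of a national chain → Municipal Certificate not required.

Annual Authorization, Franchise Certificate, Massage Establishment Authorization, Standard Permit, Trade Authorization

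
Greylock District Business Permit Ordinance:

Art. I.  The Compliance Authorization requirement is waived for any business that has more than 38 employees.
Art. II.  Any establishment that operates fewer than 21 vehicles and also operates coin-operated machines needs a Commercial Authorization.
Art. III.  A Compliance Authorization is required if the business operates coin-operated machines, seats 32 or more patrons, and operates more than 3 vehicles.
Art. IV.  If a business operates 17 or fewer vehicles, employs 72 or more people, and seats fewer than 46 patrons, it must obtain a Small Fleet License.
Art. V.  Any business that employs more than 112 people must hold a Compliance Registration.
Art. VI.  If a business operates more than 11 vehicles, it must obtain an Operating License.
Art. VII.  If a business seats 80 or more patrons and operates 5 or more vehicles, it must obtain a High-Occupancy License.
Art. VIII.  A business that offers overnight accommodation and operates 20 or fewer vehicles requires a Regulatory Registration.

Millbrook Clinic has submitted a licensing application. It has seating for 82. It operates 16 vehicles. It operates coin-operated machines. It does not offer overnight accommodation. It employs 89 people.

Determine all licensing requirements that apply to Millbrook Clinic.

Art. I. employees 89 > 38 → exempt from Compliance Authorization.
Art. II. vehicles 16 < 21; operates coin-operated machines → Commercial Authorization required.
Art. III. operates coin-operated machines; seating 82 ≥ 32; vehicles 16 > 3 → Compliance Authorization required.
Art. IV. vehicles 16 ≤ 17; employees 89 ≥ 72; seating 82 ≥ 46 → Small Fleet License not required.
Art. V. employees 89 ≤ 112 → Compliance Registration not required.
Art. VI. vehicles 16 > 11 → Operating License required.
Art. VII. seating 82 ≥ 80; vehicles 16 ≥ 5 → High-Occupancy License required.
Art. VIII. does not offer overnight accommodation; vehicles 16 ≤ 20 → Regulatory Registration not required.

Commercial Authorization, High-Occupancy License, Operating License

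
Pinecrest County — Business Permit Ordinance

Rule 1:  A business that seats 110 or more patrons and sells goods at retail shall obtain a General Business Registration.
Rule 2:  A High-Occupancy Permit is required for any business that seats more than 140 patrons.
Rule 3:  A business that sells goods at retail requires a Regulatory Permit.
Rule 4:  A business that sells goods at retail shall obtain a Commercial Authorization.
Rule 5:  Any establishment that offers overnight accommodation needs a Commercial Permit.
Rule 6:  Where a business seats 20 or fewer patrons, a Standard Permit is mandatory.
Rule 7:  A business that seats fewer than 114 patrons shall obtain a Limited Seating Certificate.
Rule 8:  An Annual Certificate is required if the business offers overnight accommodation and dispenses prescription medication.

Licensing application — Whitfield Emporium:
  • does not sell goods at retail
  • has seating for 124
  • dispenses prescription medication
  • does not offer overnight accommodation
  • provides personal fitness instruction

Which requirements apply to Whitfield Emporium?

Rule 1: seating 124 ≥ 110; does not sell goods at retail → General Business Registration not required.
Rule 2: seating 124 ≤ 140 → High-Occupancy Permit not required.
Rule 3: does not sell goods at retail → Regulatory Permit not required.
Rule 4: does not sell goods at retail → Commercial Authorization not required.
Rule 5: does not offer overnight accommodation → Commercial Permit not required.
Rule 6: seating 124 > 20 → Standard Permit not required.
Rule 7: seating 124 ≥ 114 → Limited Seating Certificate not required.
Rule 8: does not offer overnight accommodation; dispenses prescription medication → Annual Certificate not required.

None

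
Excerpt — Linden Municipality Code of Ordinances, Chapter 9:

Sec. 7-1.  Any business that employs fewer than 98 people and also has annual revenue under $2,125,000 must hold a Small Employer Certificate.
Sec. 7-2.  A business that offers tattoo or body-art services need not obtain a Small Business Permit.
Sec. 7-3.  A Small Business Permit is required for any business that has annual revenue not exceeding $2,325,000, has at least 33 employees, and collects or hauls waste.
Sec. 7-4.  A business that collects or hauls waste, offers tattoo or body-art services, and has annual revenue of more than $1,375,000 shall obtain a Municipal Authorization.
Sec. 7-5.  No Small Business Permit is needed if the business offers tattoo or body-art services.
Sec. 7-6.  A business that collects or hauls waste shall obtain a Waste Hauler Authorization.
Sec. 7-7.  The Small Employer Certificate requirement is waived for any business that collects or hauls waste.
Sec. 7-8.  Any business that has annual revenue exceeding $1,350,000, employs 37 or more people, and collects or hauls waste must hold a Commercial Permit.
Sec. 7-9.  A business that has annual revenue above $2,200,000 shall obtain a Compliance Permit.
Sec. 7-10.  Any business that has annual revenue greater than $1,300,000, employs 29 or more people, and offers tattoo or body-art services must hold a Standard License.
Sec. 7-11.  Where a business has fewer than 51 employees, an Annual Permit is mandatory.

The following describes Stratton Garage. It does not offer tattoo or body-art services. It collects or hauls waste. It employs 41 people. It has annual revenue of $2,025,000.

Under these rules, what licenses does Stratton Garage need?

Sec. 7-1. employees 41 < 98; revenue $2,025,000 < $2,125,000 → Small Employer Certificate required.
Sec. 7-2. does not offer tattoo or body-art services → Small Business Permit exemption does not apply.
Sec. 7-3. revenue $2,025,000 ≤ $2,325,000; employees 41 ≥ 33; collects or hauls waste → Small Business Permit required.
Sec. 7-4. collects or hauls waste; does not offer tattoo or body-art services; revenue $2,025,000 > $1,375,000 → Municipal Authorization not required.
Sec. 7-5. does not offer tattoo or body-art services → Small Business Permit exemption does not apply.
Sec. 7-6. collects or hauls waste → Waste Hauler Authorization required.
Sec. 7-7. collects or hauls waste → exempt from Small Employer Certificate.
Sec. 7-8. revenue $2,025,000 > $1,350,000; employees 41 ≥ 37; collects or hauls waste → Commercial Permit required.
Sec. 7-9. revenue $2,025,000 ≤ $2,200,000 → Compliance Permit not required.
Sec. 7-10. revenue $2,025,000 > $1,300,000; employees 41 ≥ 29; does not offer tattoo or body-art services → Standard License not required.
Sec. 7-11. employees 41 < 51 → Annual Permit required.

Annual Permit, Commercial Permit, Small Business Permit, Waste Hauler Authorization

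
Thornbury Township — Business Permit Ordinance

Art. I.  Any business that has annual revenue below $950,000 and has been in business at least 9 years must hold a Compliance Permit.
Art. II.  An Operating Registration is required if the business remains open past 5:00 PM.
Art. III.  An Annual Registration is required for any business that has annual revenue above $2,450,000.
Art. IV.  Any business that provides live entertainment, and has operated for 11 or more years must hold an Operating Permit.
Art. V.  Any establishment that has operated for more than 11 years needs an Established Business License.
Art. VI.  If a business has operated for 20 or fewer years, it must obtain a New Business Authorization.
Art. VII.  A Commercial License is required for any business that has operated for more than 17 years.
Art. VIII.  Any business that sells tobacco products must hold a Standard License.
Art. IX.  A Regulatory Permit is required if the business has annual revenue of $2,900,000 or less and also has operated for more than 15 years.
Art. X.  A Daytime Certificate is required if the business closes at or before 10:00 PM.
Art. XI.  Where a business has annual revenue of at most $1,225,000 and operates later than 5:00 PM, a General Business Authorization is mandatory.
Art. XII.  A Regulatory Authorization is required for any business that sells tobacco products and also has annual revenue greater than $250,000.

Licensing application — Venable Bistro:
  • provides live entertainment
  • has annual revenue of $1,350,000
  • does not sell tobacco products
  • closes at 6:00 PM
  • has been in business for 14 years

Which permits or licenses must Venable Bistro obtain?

Art. I. revenue $1,350,000 ≥ $950,000; years in business 14 ≥ 9 → Compliance Permit not required.
Art. II. closes 6:00 PM, after 5:00 PM → Operating Registration required.
Art. III. revenue $1,350,000 ≤ $2,450,000 → Annual Registration not required.
Art. IV. provides live entertainment; years in business 14 ≥ 11 → Operating Permit required.
Art. V. years in business 14 > 11 → Established Business License required.
Art. VI. years in business 14 ≤ 20 → New Business Authorization required.
Art. VII. years in business 14 ≤ 17 → Commercial License not required.
Art. VIII. does not sell tobacco products → Standard License not required.
Art. IX. revenue $1,350,000 ≤ $2,900,000; years in business 14 ≤ 15 → Regulatory Permit not required.
Art. X. closes 6:00 PM, at/before 10:00 PM → Daytime Certificate required.
Art. XI. revenue $1,350,000 > $1,225,000; closes 6:00 PM, after 5:00 PM → General Business Authorization not required.
Art. XII. does not sell tobacco products; revenue $1,350,000 > $250,000 → Regulatory Authorization not required.

Daytime Certificate, Established Business License, New Business Authorization, Operating Permit, Operating Registration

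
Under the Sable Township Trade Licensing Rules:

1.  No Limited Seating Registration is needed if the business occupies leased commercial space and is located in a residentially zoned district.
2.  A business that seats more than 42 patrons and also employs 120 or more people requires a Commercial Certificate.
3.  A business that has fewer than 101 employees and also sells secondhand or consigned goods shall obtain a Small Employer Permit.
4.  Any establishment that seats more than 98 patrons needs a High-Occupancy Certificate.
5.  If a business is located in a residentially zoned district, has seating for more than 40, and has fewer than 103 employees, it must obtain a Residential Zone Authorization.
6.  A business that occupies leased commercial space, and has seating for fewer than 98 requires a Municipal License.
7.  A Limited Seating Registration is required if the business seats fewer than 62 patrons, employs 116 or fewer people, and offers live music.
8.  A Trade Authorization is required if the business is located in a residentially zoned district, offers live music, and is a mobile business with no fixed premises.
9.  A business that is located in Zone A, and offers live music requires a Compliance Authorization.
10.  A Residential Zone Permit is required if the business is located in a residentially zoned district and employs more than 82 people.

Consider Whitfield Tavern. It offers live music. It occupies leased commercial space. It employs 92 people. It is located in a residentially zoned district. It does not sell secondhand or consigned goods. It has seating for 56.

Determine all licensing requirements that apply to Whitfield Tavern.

Municipal License, Residential Zone Authorization, Residential Zone Permit

1. occupies leased commercial space; is located in a residentially zoned district → exempt from Limited Seating Registration.
2. seating 56 > 42; employees 92 < 120 → Commercial Certificate not required.
3. employees 92 < 101; does not sell secondhand or consigned goods → Small Employer Permit not required.
4. seating 56 ≤ 98 → High-Occupancy Certificate not required.
5. is located in a residentially zoned district; seating 56 > 40; employees 92 < 103 → Residential Zone Authorization required.
6. occupies leased commercial space; seating 56 < 98 → Municipal License required.
7. seating 56 < 62; employees 92 ≤ 116; offers live music → Limited Seating Registration required.
8. is located in a residentially zoned district; offers live music; occupies leased commercial space (not: is a mobile business with no fixed premises) → Trade Authorization not required.
9. is located in a residentially zoned district (not: is located in Zone A); offers live music → Compliance Authorization not required.
10. is located in a residentially zoned district; employees 92 > 82 → Residential Zone Permit required.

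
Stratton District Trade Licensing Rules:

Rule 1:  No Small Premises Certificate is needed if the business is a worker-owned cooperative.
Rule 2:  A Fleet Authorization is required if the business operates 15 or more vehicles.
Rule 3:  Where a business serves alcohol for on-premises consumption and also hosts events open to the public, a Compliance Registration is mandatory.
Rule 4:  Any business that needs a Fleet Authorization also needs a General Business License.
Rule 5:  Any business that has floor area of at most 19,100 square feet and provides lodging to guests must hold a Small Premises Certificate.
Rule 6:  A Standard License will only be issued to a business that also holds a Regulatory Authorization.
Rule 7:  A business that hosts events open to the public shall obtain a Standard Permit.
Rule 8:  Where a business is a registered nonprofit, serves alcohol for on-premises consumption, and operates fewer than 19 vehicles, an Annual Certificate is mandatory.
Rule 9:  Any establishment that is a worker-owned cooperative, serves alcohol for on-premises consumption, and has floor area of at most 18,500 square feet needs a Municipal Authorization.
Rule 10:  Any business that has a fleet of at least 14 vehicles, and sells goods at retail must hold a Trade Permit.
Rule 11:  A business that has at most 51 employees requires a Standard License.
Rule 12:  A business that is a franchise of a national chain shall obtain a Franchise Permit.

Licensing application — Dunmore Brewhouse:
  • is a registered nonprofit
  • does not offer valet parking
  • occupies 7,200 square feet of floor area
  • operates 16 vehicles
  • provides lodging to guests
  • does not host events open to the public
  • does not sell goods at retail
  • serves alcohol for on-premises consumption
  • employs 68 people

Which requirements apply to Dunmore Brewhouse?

Rule 1: is a registered nonprofit (not: is a worker-owned cooperative) → Small Premises Certificate exemption does not apply.
Rule 2: vehicles 16 ≥ 15 → Fleet Authorization required.
Rule 3: serves alcohol for on-premises consumption; does not host events open to the public → Compliance Registration not required.
Rule 4: Fleet Authorization is required → General Business License also required.
Rule 5: floor area 7,200 square feet ≤ 19,100 square feet; provides lodging to guests → Small Premises Certificate required.
Rule 6: Standard License is not required → no effect.
Rule 7: does not host events open to the public → Standard Permit not required.
Rule 8: is a registered nonprofit; serves alcohol for on-premises consumption; vehicles 16 < 19 → Annual Certificate required.
Rule 9: is a registered nonprofit (not: is a worker-owned cooperative); serves alcohol for on-premises consumption; floor area 7,200 square feet ≤ 18,500 square feet → Municipal Authorization not required.
Rule 10: vehicles 16 ≥ 14; does not sell goods at retail → Trade Permit not required.
Rule 11: employees 68 > 51 → Standard License not required.
Rule 12: is a registered nonprofit (not: is a franchise of a national chain) → Franchise Permit not required.

Annual Certificate, Fleet Authorization, General Business License, Small Premises Certificate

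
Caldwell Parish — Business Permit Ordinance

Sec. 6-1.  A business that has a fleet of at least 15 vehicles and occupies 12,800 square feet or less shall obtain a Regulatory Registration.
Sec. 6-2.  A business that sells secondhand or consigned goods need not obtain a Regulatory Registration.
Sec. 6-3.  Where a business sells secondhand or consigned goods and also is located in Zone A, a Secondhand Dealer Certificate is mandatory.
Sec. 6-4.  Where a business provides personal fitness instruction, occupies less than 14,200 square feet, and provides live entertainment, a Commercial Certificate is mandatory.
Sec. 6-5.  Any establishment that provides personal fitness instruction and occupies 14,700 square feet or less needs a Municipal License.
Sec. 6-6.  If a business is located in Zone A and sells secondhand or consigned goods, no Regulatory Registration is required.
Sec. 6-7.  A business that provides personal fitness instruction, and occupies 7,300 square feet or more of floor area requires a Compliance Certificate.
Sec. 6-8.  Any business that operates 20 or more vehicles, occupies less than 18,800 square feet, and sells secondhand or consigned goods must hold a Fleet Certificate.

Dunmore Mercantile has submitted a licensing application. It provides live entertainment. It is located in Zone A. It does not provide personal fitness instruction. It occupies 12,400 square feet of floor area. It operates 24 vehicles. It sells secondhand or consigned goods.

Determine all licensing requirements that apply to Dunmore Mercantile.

Sec. 6-1. vehicles 24 ≥ 15; floor area 12,400 square feet ≤ 12,800 square feet → Regulatory Registration required.
Sec. 6-2. sells secondhand or consigned goods → exempt from Regulatory Registration.
Sec. 6-3. sells secondhand or consigned goods; is located in Zone A → Secondhand Dealer Certificate required.
Sec. 6-4. does not provide personal fitness instruction; floor area 12,400 square feet < 14,200 square feet; provides live entertainment → Commercial Certificate not required.
Sec. 6-5. does not provide personal fitness instruction; floor area 12,400 square feet ≤ 14,700 square feet → Municipal License not required.
Sec. 6-6. is located in Zone A; sells secondhand or consigned goods → exempt from Regulatory Registration.
Sec. 6-7. does not provide personal fitness instruction; floor area 12,400 square feet ≥ 7,300 square feet → Compliance Certificate not required.
Sec. 6-8. vehicles 24 ≥ 20; floor area 12,400 square feet < 18,800 square feet; sells secondhand or consigned goods → Fleet Certificate required.

Fleet Certificate, Secondhand Dealer Certificate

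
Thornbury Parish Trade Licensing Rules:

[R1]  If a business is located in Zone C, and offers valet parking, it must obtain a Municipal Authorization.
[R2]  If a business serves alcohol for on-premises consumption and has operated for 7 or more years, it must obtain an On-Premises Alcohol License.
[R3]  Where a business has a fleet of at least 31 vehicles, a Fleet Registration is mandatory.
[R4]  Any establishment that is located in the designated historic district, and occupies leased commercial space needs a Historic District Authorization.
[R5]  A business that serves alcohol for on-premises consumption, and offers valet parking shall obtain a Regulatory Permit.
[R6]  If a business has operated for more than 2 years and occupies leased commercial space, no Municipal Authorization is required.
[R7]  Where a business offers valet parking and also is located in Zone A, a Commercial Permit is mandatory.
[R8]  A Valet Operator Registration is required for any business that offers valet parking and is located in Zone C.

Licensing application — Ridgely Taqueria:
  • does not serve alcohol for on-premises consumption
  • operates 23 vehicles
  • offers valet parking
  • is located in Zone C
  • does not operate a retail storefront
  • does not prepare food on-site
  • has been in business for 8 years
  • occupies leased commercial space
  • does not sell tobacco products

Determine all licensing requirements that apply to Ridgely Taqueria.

Valet Operator Registration

[R1] is located in Zone C; offers valet parking → Municipal Authorization required.
[R2] does not serve alcohol for on-premises consumption; years in business 8 ≥ 7 → On-Premises Alcohol License not required.
[R3] vehicles 23 < 31 → Fleet Registration not required.
[R4] is located in Zone C (not: is located in the designated historic district); occupies leased commercial space → Historic District Authorization not required.
[R5] does not serve alcohol for on-premises consumption; offers valet parking → Regulatory Permit not required.
[R6] years in business 8 > 2; occupies leased commercial space → exempt from Municipal Authorization.
[R7] offers valet parking; is located in Zone C (not: is located in Zone A) → Commercial Permit not required.
[R8] offers valet parking; is located in Zone C → Valet Operator Registration required.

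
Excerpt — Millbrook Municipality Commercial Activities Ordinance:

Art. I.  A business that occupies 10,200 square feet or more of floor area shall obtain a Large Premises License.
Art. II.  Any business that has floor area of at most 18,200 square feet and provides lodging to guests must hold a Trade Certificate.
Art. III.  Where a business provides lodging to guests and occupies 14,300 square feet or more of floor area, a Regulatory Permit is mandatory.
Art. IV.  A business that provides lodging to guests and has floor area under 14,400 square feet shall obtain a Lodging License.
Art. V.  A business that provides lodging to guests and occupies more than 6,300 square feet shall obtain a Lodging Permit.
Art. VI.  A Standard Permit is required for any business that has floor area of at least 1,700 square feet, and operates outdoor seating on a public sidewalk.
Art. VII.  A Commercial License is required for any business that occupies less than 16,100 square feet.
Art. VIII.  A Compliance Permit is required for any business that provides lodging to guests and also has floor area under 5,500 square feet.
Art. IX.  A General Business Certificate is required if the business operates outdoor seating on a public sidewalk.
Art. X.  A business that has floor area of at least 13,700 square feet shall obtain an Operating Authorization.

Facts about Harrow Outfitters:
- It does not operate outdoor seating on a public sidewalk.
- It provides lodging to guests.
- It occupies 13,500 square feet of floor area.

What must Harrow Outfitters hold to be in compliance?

Art. I. floor area 13,500 square feet ≥ 10,200 square feet → Large Premises License required.
Art. II. floor area 13,500 square feet ≤ 18,200 square feet; provides lodging to guests → Trade Certificate required.
Art. III. provides lodging to guests; floor area 13,500 square feet < 14,300 square feet → Regulatory Permit not required.
Art. IV. provides lodging to guests; floor area 13,500 square feet < 14,400 square feet → Lodging License required.
Art. V. provides lodging to guests; floor area 13,500 square feet > 6,300 square feet → Lodging Permit required.
Art. VI. floor area 13,500 square feet ≥ 1,700 square feet; does not operate outdoor seating on a public sidewalk → Standard Permit not required.
Art. VII. floor area 13,500 square feet < 16,100 square feet → Commercial License required.
Art. VIII. provides lodging to guests; floor area 13,500 square feet ≥ 5,500 square feet → Compliance Permit not required.
Art. IX. does not operate outdoor seating on a public sidewalk → General Business Certificate not required.
Art. X. floor area 13,500 square feet < 13,700 square feet → Operating Authorization not required.

Commercial License, Large Premises License, Lodging License, Lodging Permit, Trade Certificate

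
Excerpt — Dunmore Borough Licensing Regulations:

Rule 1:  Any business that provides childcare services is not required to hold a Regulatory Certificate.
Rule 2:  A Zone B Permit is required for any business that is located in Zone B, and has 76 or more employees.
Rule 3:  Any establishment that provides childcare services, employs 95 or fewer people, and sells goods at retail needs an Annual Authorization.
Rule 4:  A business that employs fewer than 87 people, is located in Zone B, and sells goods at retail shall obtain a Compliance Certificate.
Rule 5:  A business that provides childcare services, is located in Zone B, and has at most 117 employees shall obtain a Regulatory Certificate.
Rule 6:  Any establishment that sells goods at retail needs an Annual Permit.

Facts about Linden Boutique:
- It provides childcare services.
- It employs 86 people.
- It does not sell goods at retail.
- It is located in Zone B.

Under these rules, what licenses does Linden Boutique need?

Rule 1: provides childcare services → exempt from Regulatory Certificate.
Rule 2: is located in Zone B; employees 86 ≥ 76 → Zone B Permit required.
Rule 3: provides childcare services; employees 86 ≤ 95; does not sell goods at retail → Annual Authorization not required.
Rule 4: employees 86 < 87; is located in Zone B; does not sell goods at retail → Compliance Certificate not required.
Rule 5: provides childcare services; is located in Zone B; employees 86 ≤ 117 → Regulatory Certificate required.
Rule 6: does not sell goods at retail → Annual Permit not required.

Zone B Permit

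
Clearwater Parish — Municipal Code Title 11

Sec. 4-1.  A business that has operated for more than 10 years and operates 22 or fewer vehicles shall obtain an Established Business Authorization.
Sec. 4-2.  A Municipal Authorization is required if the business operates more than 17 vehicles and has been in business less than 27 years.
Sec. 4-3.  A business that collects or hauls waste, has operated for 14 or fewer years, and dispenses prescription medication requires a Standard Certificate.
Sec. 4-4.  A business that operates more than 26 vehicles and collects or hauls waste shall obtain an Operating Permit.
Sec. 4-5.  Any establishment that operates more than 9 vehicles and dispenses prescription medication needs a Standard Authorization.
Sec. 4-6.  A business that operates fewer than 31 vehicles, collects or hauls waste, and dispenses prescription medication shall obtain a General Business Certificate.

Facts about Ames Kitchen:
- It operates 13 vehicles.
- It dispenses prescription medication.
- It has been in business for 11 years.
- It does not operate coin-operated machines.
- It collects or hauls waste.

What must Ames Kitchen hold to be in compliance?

Established Business Authorization, General Business Certificate, Standard Authorization, Standard Certificate

Sec. 4-1. years in business 11 > 10; vehicles 13 ≤ 22 → Established Business Authorization required.
Sec. 4-2. vehicles 13 ≤ 17; years in business 11 < 27 → Municipal Authorization not required.
Sec. 4-3. collects or hauls waste; years in business 11 ≤ 14; dispenses prescription medication → Standard Certificate required.
Sec. 4-4. vehicles 13 ≤ 26; collects or hauls waste → Operating Permit not required.
Sec. 4-5. vehicles 13 > 9; dispenses prescription medication → Standard Authorization required.
Sec. 4-6. vehicles 13 < 31; collects or hauls waste; dispenses prescription medication → General Business Certificate required.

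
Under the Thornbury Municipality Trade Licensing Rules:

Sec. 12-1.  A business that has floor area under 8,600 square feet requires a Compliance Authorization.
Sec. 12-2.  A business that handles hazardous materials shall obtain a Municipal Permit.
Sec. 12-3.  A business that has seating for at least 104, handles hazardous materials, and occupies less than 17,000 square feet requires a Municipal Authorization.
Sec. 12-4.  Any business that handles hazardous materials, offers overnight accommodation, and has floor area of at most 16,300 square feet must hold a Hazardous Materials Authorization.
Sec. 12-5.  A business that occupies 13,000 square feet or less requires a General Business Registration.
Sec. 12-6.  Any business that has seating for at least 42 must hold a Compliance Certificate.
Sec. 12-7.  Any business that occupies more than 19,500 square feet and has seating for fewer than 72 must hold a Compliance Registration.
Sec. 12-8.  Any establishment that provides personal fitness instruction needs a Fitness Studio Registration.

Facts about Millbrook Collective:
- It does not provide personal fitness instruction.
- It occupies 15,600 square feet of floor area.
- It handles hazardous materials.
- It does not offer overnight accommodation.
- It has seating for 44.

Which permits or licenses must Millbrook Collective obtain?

Compliance Certificate, Municipal Permit

Sec. 12-1. floor area 15,600 square feet ≥ 8,600 square feet → Compliance Authorization not required.
Sec. 12-2. handles hazardous materials → Municipal Permit required.
Sec. 12-3. seating 44 < 104; handles hazardous materials; floor area 15,600 square feet < 17,000 square feet → Municipal Authorization not required.
Sec. 12-4. handles hazardous materials; does not offer overnight accommodation; floor area 15,600 square feet ≤ 16,300 square feet → Hazardous Materials Authorization not required.
Sec. 12-5. floor area 15,600 square feet > 13,000 square feet → General Business Registration not required.
Sec. 12-6. seating 44 ≥ 42 → Compliance Certificate required.
Sec. 12-7. floor area 15,600 square feet ≤ 19,500 square feet; seating 44 < 72 → Compliance Registration not required.
Sec. 12-8. does not provide personal fitness instruction → Fitness Studio Registration not required.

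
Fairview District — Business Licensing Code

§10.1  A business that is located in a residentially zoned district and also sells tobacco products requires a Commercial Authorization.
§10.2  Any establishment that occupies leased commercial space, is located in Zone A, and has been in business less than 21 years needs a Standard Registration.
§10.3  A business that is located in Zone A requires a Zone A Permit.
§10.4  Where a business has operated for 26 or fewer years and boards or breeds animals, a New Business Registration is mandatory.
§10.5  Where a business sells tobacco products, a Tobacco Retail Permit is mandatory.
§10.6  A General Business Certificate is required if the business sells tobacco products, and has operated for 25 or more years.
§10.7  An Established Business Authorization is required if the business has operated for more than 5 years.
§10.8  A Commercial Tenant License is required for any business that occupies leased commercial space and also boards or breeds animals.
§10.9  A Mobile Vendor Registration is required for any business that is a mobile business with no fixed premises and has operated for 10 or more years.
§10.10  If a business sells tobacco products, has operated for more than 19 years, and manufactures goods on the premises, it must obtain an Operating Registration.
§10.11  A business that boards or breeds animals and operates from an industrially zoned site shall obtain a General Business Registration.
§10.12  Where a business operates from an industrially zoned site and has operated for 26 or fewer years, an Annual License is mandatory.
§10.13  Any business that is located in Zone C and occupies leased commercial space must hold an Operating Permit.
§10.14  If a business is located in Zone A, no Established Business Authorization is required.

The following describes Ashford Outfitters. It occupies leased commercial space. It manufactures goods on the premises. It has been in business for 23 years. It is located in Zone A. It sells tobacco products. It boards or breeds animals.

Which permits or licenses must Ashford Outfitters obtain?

Commercial Tenant License, New Business Registration, Operating Registration, Tobacco Retail Permit, Zone A Permit

§10.1 is located in Zone A (not: is located in a residentially zoned district); sells tobacco products → Commercial Authorization not required.
§10.2 occupies leased commercial space; is located in Zone A; years in business 23 ≥ 21 → Standard Registration not required.
§10.3 is located in Zone A → Zone A Permit required.
§10.4 years in business 23 ≤ 26; boards or breeds animals → New Business Registration required.
§10.5 sells tobacco products → Tobacco Retail Permit required.
§10.6 sells tobacco products; years in business 23 < 25 → General Business Certificate not required.
§10.7 years in business 23 > 5 → Established Business Authorization required.
§10.8 occupies leased commercial space; boards or breeds animals → Commercial Tenant License required.
§10.9 occupies leased commercial space (not: is a mobile business with no fixed premises); years in business 23 ≥ 10 → Mobile Vendor Registration not required.
§10.10 sells tobacco products; years in business 23 > 19; manufactures goods on the premises → Operating Registration required.
§10.11 boards or breeds animals; occupies leased commercial space (not: operates from an industrially zoned site) → General Business Registration not required.
§10.12 occupies leased commercial space (not: operates from an industrially zoned site); years in business 23 ≤ 26 → Annual License not required.
§10.13 is located in Zone A (not: is located in Zone C); occupies leased commercial space → Operating Permit not required.
§10.14 is located in Zone A → exempt from Established Business Authorization.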